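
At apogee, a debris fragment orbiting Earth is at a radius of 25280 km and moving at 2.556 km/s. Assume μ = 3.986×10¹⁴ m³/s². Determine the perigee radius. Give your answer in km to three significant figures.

r_a = 2.528×10⁷ m.
Specific energy ε = v²/2 − μ/r = -1.250×10⁷ J/kg, so a = −μ/(2ε) = 1.594×10⁷ m.
The apsides satisfy r_p + r_a = 2a, so the perigee radius is 2a − r_a = 6.606×10⁶ m = 6605.9 km.

perigee radius ≈ 6610 km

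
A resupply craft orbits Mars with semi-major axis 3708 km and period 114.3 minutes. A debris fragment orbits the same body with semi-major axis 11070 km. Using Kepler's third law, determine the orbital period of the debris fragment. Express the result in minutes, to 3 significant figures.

Kepler's third law: T² ∝ a³, so T₂ = T₁ (a₂/a₁)^(3/2).
a₂/a₁ = 2.985, (a₂/a₁)^(3/2) = 5.158.
T₂ = 114.3 × 5.158 = 589.6 minutes.

T₂ ≈ 590 minutes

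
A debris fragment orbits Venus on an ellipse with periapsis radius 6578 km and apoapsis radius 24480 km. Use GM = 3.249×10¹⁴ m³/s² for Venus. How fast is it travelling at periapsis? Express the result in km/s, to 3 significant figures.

Semi-major axis a = (r_p + r_a)/2 = 15529 km = 1.553×10⁷ m.
Vis-viva: v² = μ(2/r − 1/a) = 3.249×10¹⁴ × (3.040×10⁻⁷ − 6.440×10⁻⁸) = 7.786×10⁷ m²/s².
v = 8824 m/s = 8.824 km/s.

v ≈ 8.82 km/s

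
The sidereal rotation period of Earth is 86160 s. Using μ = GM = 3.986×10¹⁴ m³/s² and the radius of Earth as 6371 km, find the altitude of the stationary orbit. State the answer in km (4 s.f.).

A synchronous orbit has period T, so by Kepler's third law a = (μT²/4π²)^(1/3).
μT²/4π² = 3.986×10¹⁴ × (8.616×10⁴)² / 39.48 = 7.495×10²² m³.
a = 4.216×10⁷ m = 42163 km.
Altitude h = a − R = 42163 − 6371 = 35792 km.

h_sync ≈ 35790 km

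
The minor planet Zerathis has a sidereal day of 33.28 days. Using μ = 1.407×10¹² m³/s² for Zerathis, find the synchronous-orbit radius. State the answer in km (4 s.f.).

r_sync ≈ 66540 km

T = 33.28 days = 2.875×10⁶ s.
A synchronous orbit has period T, so by Kepler's third law a = (μT²/4π²)^(1/3).
μT²/4π² = 1.407×10¹² × (2.875×10⁶)² / 39.48 = 2.947×10²³ m³.
a = 6.654×10⁷ m = 66544 km.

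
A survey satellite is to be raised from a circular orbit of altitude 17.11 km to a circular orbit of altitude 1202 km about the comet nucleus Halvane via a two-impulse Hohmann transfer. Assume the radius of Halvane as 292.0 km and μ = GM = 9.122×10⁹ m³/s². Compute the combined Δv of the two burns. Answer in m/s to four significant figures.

r₁ = 292.0 + 17.11 = 309.11 km = 3.0911×10⁵ m.
r₂ = 292.0 + 1202 = 1494.0 km = 1.4940×10⁶ m.
Transfer ellipse a_t = (r₁ + r₂)/2 = 9.016×10⁵ m.
At r₁: circular v_c1 = √(μ/r₁) = 171.8 m/s; transfer-periapsis v_p = √[μ(2/r₁ − 1/a_t)] = 221.1 m/s.
Δv₁ = v_p − v_c1 = 49.35 m/s.
At r₂: circular v_c2 = √(μ/r₂) = 78.14 m/s; transfer-apoapsis v_a = √[μ(2/r₂ − 1/a_t)] = 45.75 m/s.
Δv₂ = v_c2 − v_a = 32.39 m/s.
Total Δv = Δv₁ + Δv₂ = 81.74 m/s.

Δv_total ≈ 81.74 m/s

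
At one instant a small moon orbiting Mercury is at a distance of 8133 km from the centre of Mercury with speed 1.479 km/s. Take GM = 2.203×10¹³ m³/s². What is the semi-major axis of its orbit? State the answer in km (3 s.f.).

a ≈ 6820 km

r = 8.133×10⁶ m.
Vis-viva rearranged: 1/a = 2/r − v²/μ = 2.459×10⁻⁷ − 9.929×10⁻⁸ = 1.466×10⁻⁷ m⁻¹.
a = 6.820×10⁶ m = 6820.4 km.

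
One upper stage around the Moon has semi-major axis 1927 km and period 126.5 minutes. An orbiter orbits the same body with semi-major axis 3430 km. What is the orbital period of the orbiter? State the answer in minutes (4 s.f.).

Kepler's third law: T² ∝ a³, so T₂ = T₁ (a₂/a₁)^(3/2).
a₂/a₁ = 1.780, (a₂/a₁)^(3/2) = 2.375.
T₂ = 126.5 × 2.375 = 300.4 minutes.

T₂ ≈ 300.4 minutes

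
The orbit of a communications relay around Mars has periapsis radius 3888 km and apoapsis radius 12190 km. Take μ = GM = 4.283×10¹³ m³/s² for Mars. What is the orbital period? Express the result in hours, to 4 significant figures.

T ≈ 6.079 hours

Semi-major axis a = (r_p + r_a)/2 = (3888.0 + 12190)/2 = 8039.0 km = 8.039×10⁶ m.
By Kepler's third law T = 2π√(a³/μ) = 2π × 3.483×10³ = 2.188×10⁴ s.
= 6.079 hours.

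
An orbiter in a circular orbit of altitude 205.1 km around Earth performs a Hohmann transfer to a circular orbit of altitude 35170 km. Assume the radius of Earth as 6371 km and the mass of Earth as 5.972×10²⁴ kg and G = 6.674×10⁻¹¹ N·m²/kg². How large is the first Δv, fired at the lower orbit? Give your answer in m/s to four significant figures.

Δv ≈ 2445 m/s

μ = GM = 6.674×10⁻¹¹ × 5.972×10²⁴ = 3.986×10¹⁴ m³/s².
r₁ = 6371 + 205.1 = 6576.1 km = 6.5761×10⁶ m.
r₂ = 6371 + 35170 = 41541 km = 4.1541×10⁷ m.
Transfer ellipse a_t = (r₁ + r₂)/2 = 2.406×10⁷ m.
At r₁: circular v_c1 = √(μ/r₁) = 7785 m/s; transfer-perigee v_p = √[μ(2/r₁ − 1/a_t)] = 10230 m/s.
Δv₁ = v_p − v_c1 = 2445 m/s.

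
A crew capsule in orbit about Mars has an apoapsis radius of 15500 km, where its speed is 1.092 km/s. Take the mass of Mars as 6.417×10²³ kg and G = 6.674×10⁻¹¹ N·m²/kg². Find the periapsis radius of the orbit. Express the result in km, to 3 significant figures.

periapsis radius ≈ 4270 km

μ = GM = 6.674×10⁻¹¹ × 6.417×10²³ = 4.283×10¹³ m³/s².
r_a = 1.550×10⁷ m.
Specific energy ε = v²/2 − μ/r = -2.167×10⁶ J/kg, so a = −μ/(2ε) = 9.883×10⁶ m.
The apsides satisfy r_p + r_a = 2a, so the periapsis radius is 2a − r_a = 4.265×10⁶ m = 4265.1 km.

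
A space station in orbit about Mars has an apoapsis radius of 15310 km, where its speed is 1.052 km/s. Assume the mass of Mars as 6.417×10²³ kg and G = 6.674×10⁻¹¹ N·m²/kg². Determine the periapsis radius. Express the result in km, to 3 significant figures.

periapsis radius ≈ 3780 km

μ = GM = 6.674×10⁻¹¹ × 6.417×10²³ = 4.283×10¹³ m³/s².
r_a = 1.531×10⁷ m.
Specific energy ε = v²/2 − μ/r = -2.244×10⁶ J/kg, so a = −μ/(2ε) = 9.543×10⁶ m.
The apsides satisfy r_p + r_a = 2a, so the periapsis radius is 2a − r_a = 3.775×10⁶ m = 3775.4 km.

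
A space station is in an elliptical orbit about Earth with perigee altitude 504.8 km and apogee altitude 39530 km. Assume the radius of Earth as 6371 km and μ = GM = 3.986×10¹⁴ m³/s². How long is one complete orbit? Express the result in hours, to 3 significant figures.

T ≈ 11.9 hours

r_p = 6371 + 504.8 = 6875.8 km = 6.8758×10⁶ m.
r_a = 6371 + 39530 = 45901 km = 4.5901×10⁷ m.
Semi-major axis a = (r_p + r_a)/2 = (6875.8 + 45901)/2 = 26388 km = 2.639×10⁷ m.
By Kepler's third law T = 2π√(a³/μ) = 2π × 6.790×10³ = 4.266×10⁴ s.
= 11.85 hours.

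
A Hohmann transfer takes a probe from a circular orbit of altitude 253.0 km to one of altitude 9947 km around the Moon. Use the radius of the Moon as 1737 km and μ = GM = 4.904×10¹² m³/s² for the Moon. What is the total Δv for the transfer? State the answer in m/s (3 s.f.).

Δv_total ≈ 781 m/s

r₁ = 1737 + 253.0 = 1990.0 km = 1.9900×10⁶ m.
r₂ = 1737 + 9947 = 11684 km = 1.1684×10⁷ m.
Transfer ellipse a_t = (r₁ + r₂)/2 = 6.837×10⁶ m.
At r₁: circular v_c1 = √(μ/r₁) = 1570 m/s; transfer-perilune v_p = √[μ(2/r₁ − 1/a_t)] = 2052 m/s.
Δv₁ = v_p − v_c1 = 482.3 m/s.
At r₂: circular v_c2 = √(μ/r₂) = 647.9 m/s; transfer-apolune v_a = √[μ(2/r₂ − 1/a_t)] = 349.5 m/s.
Δv₂ = v_c2 − v_a = 298.3 m/s.
Total Δv = Δv₁ + Δv₂ = 780.7 m/s.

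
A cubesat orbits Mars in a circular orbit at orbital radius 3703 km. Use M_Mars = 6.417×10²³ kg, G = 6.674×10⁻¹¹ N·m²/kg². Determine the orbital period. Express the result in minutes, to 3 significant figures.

μ = GM = 6.674×10⁻¹¹ × 6.417×10²³ = 4.283×10¹³ m³/s².
r = 3703 km = 3.703×10⁶ m.
Kepler's third law: T = 2π√(r³/μ) = 2π√((3.703×10⁶)³ / 4.283×10¹³).
r³/μ = 1.186×10⁶ s², so T = 2π × 1.089×10³ = 6.841×10³ s.
Converting: 6.841×10³ s ÷ 60.00 = 114.0 minutes.

T ≈ 114 minutes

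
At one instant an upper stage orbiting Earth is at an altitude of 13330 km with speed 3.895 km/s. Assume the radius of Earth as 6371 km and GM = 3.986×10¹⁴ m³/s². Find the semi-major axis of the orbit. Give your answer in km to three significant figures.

a ≈ 15800 km

r = 6371 + 13330 = 19701 km = 1.970×10⁷ m.
Specific orbital energy ε = v²/2 − μ/r = (3895)²/2 − 3.986×10¹⁴/1.970×10⁷ = -1.265×10⁷ J/kg.
Since ε = −μ/(2a), a = −μ/(2ε) = 1.576×10⁷ m = 15759 km.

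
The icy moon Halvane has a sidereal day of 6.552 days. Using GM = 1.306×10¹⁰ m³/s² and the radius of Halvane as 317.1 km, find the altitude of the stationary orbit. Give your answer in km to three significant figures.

T = 6.552 days = 5.661×10⁵ s.
A synchronous orbit has period T, so by Kepler's third law a = (μT²/4π²)^(1/3).
μT²/4π² = 1.306×10¹⁰ × (5.661×10⁵)² / 39.48 = 1.060×10²⁰ m³.
a = 4.733×10⁶ m = 4732.8 km.
Altitude h = a − R = 4732.8 − 317.1 = 4415.7 km.

h_sync ≈ 4420 km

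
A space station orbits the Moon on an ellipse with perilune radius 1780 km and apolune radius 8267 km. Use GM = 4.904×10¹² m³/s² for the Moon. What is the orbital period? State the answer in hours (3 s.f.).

T ≈ 8.87 hours

Semi-major axis a = (r_p + r_a)/2 = (1780.0 + 8267.0)/2 = 5023.5 km = 5.024×10⁶ m.
By Kepler's third law T = 2π√(a³/μ) = 2π × 5.084×10³ = 3.195×10⁴ s.
= 8.874 hours.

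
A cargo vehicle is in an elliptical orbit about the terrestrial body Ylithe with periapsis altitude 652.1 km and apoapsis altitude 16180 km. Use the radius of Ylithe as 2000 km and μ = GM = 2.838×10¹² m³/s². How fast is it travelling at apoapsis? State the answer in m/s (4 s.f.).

r_p = 2000 + 652.1 = 2652.1 km = 2.6521×10⁶ m.
r_a = 2000 + 16180 = 18180 km = 1.8180×10⁷ m.
Semi-major axis a = (r_p + r_a)/2 = 10416 km = 1.042×10⁷ m.
Vis-viva: v² = μ(2/r − 1/a) = 2.838×10¹² × (1.100×10⁻⁷ − 9.601×10⁻⁸) = 3.975×10⁴ m²/s².
v = 199.4 m/s.

v ≈ 199.4 m/s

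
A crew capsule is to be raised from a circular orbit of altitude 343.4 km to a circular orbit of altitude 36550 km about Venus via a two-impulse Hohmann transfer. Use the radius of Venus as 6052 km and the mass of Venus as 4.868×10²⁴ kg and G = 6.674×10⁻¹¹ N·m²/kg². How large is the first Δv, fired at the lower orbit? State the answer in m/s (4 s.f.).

Δv ≈ 2271 m/s

μ = GM = 6.674×10⁻¹¹ × 4.868×10²⁴ = 3.249×10¹⁴ m³/s².
r₁ = 6052 + 343.4 = 6395.4 km = 6.3954×10⁶ m.
r₂ = 6052 + 36550 = 42602 km = 4.2602×10⁷ m.
Transfer ellipse a_t = (r₁ + r₂)/2 = 2.450×10⁷ m.
At r₁: circular v_c1 = √(μ/r₁) = 7127 m/s; transfer-periapsis v_p = √[μ(2/r₁ − 1/a_t)] = 9399 m/s.
Δv₁ = v_p − v_c1 = 2271 m/s.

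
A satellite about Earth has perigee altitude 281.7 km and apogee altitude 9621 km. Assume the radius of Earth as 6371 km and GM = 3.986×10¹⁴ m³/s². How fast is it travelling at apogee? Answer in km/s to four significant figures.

r_p = 6371 + 281.7 = 6652.7 km = 6.6527×10⁶ m.
r_a = 6371 + 9621 = 15992 km = 1.5992×10⁷ m.
Semi-major axis a = (r_p + r_a)/2 = 11322 km = 1.132×10⁷ m.
Vis-viva: v² = μ(2/r − 1/a) = 3.986×10¹⁴ × (1.251×10⁻⁷ − 8.832×10⁻⁸) = 1.465×10⁷ m²/s².
v = 3827 m/s = 3.827 km/s.

v ≈ 3.827 km/s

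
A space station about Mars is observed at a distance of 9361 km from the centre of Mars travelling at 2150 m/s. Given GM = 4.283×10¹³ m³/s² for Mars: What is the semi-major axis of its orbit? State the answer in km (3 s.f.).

a ≈ 9460 km

r = 9.361×10⁶ m.
Specific orbital energy ε = v²/2 − μ/r = (2150)²/2 − 4.283×10¹³/9.361×10⁶ = -2.264×10⁶ J/kg.
Since ε = −μ/(2a), a = −μ/(2ε) = 9.458×10⁶ m = 9458.4 km.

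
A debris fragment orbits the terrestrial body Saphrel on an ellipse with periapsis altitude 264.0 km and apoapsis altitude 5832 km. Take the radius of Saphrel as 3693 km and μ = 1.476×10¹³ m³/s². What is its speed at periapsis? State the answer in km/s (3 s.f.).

r_p = 3693 + 264.0 = 3957.0 km = 3.9570×10⁶ m.
r_a = 3693 + 5832 = 9525.0 km = 9.5250×10⁶ m.
Semi-major axis a = (r_p + r_a)/2 = 6741.0 km = 6.741×10⁶ m.
Vis-viva: v² = μ(2/r − 1/a) = 1.476×10¹³ × (5.054×10⁻⁷ − 1.483×10⁻⁷) = 5.271×10⁶ m²/s².
v = 2296 m/s = 2.296 km/s.

v ≈ 2.30 km/s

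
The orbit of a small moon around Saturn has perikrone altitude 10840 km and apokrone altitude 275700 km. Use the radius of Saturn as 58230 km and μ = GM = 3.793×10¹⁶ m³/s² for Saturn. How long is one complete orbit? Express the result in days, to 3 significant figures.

r_p = 58230 + 10840 = 69070 km = 6.9070×10⁷ m.
r_a = 58230 + 275700 = 333930 km = 3.3393×10⁸ m.
Semi-major axis a = (r_p + r_a)/2 = (69070 + 3.3393×10⁵)/2 = 2.0150×10⁵ km = 2.015×10⁸ m.
By Kepler's third law T = 2π√(a³/μ) = 2π × 1.469×10⁴ = 9.228×10⁴ s.
= 1.068 days.

T ≈ 1.07 days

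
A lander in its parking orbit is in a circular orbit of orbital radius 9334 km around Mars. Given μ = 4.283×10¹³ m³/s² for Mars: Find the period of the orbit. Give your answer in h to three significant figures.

r = 9334 km = 9.334×10⁶ m.
Kepler's third law: T = 2π√(r³/μ) = 2π√((9.334×10⁶)³ / 4.283×10¹³).
r³/μ = 1.899×10⁷ s², so T = 2π × 4.357×10³ = 2.738×10⁴ s.
Converting: 2.738×10⁴ s ÷ 3600 = 7.605 h.

T ≈ 7.61 h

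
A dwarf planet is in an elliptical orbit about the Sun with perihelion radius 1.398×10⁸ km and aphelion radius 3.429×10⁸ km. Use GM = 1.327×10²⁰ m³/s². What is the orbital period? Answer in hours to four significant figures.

T ≈ 17960 hours

Semi-major axis a = (r_p + r_a)/2 = (1.3980×10⁸ + 3.4290×10⁸)/2 = 2.4135×10⁸ km = 2.414×10¹¹ m.
By Kepler's third law T = 2π√(a³/μ) = 2π × 1.029×10⁷ = 6.467×10⁷ s.
= 17960 hours.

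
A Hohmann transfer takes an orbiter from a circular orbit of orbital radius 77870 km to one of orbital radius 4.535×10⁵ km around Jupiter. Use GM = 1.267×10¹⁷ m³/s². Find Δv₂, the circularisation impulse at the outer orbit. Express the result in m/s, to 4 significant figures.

Δv ≈ 7666 m/s

r₁ = 77870 km = 7.787×10⁷ m.
r₂ = 4.535×10⁵ km = 4.535×10⁸ m.
Transfer ellipse a_t = (r₁ + r₂)/2 = 2.657×10⁸ m.
At r₁: circular v_c1 = √(μ/r₁) = 40340 m/s; transfer-perijove v_p = √[μ(2/r₁ − 1/a_t)] = 52700 m/s.
At r₂: circular v_c2 = √(μ/r₂) = 16710 m/s; transfer-apojove v_a = √[μ(2/r₂ − 1/a_t)] = 9049 m/s.
Δv₂ = v_c2 − v_a = 7666 m/s.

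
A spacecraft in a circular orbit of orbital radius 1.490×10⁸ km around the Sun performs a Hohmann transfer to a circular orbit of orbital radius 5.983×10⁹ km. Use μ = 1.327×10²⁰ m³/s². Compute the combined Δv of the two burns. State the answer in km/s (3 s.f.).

Δv_total ≈ 15.5 km/s

r₁ = 1.490×10⁸ km = 1.490×10¹¹ m.
r₂ = 5.983×10⁹ km = 5.983×10¹² m.
Transfer ellipse a_t = (r₁ + r₂)/2 = 3.066×10¹² m.
At r₁: circular v_c1 = √(μ/r₁) = 29840 m/s; transfer-perihelion v_p = √[μ(2/r₁ − 1/a_t)] = 41690 m/s.
Δv₁ = v_p − v_c1 = 11850 m/s.
At r₂: circular v_c2 = √(μ/r₂) = 4710 m/s; transfer-aphelion v_a = √[μ(2/r₂ − 1/a_t)] = 1038 m/s.
Δv₂ = v_c2 − v_a = 3671 m/s.
Total Δv = Δv₁ + Δv₂ = 15520 m/s = 15.52 km/s.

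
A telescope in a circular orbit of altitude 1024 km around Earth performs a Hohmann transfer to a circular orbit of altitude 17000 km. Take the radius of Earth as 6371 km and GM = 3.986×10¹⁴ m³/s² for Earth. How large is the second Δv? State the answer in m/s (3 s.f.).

Δv ≈ 1270 m/s

r₁ = 6371 + 1024 = 7395.0 km = 7.3950×10⁶ m.
r₂ = 6371 + 17000 = 23371 km = 2.3371×10⁷ m.
Transfer ellipse a_t = (r₁ + r₂)/2 = 1.538×10⁷ m.
At r₁: circular v_c1 = √(μ/r₁) = 7342 m/s; transfer-perigee v_p = √[μ(2/r₁ − 1/a_t)] = 9049 m/s.
At r₂: circular v_c2 = √(μ/r₂) = 4130 m/s; transfer-apogee v_a = √[μ(2/r₂ − 1/a_t)] = 2863 m/s.
Δv₂ = v_c2 − v_a = 1266 m/s.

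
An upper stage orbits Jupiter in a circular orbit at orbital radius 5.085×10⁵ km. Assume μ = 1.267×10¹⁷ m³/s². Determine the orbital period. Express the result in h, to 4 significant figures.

r = 5.085×10⁵ km = 5.085×10⁸ m.
Kepler's third law: T = 2π√(r³/μ) = 2π√((5.085×10⁸)³ / 1.267×10¹⁷).
r³/μ = 1.038×10⁹ s², so T = 2π × 3.221×10⁴ = 2.024×10⁵ s.
Converting: 2.024×10⁵ s ÷ 3600 = 56.22 h.

T ≈ 56.22 h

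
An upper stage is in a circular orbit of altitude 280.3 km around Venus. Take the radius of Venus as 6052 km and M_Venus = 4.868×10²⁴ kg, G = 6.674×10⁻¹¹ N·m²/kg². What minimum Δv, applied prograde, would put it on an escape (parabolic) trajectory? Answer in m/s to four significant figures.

Δv ≈ 2967 m/s

μ = GM = 6.674×10⁻¹¹ × 4.868×10²⁴ = 3.249×10¹⁴ m³/s².
r = 6052 + 280.3 = 6332.3 km = 6.3323×10⁶ m.
Circular speed v_c = √(μ/r) = 7163 m/s.
Escape speed v_esc = √(2μ/r) = √2 × v_c = 10130 m/s.
Δv = v_esc − v_c = 2967 m/s.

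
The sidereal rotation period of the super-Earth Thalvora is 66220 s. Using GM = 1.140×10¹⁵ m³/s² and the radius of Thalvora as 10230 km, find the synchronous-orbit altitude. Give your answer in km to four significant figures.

h_sync ≈ 39990 km

A synchronous orbit has period T, so by Kepler's third law a = (μT²/4π²)^(1/3).
μT²/4π² = 1.140×10¹⁵ × (6.622×10⁴)² / 39.48 = 1.266×10²³ m³.
a = 5.022×10⁷ m = 50216 km.
Altitude h = a − R = 50216 − 10230 = 39986 km.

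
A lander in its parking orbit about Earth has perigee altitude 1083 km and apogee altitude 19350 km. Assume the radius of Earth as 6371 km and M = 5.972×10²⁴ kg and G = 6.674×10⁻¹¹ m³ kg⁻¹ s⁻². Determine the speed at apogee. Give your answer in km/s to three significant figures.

μ = GM = 6.674×10⁻¹¹ × 5.972×10²⁴ = 3.986×10¹⁴ m³/s².
r_p = 6371 + 1083 = 7454.0 km = 7.4540×10⁶ m.
r_a = 6371 + 19350 = 25721 km = 2.5721×10⁷ m.
Semi-major axis a = (r_p + r_a)/2 = 16588 km = 1.659×10⁷ m.
Vis-viva: v² = μ(2/r − 1/a) = 3.986×10¹⁴ × (7.776×10⁻⁸ − 6.029×10⁻⁸) = 6.963×10⁶ m²/s².
v = 2639 m/s = 2.639 km/s.

v ≈ 2.64 km/s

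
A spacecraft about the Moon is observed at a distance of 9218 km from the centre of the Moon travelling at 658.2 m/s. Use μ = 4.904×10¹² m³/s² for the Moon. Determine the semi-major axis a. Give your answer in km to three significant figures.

r = 9.218×10⁶ m.
Specific orbital energy ε = v²/2 − μ/r = (658.2)²/2 − 4.904×10¹²/9.218×10⁶ = -3.154×10⁵ J/kg.
Since ε = −μ/(2a), a = −μ/(2ε) = 7.775×10⁶ m = 7774.5 km.

a ≈ 7770 km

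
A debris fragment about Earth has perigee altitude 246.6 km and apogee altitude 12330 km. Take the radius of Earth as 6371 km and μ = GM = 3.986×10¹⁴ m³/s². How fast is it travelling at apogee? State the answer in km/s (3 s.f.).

r_p = 6371 + 246.6 = 6617.6 km = 6.6176×10⁶ m.
r_a = 6371 + 12330 = 18701 km = 1.8701×10⁷ m.
Semi-major axis a = (r_p + r_a)/2 = 12659 km = 1.266×10⁷ m.
Vis-viva: v² = μ(2/r − 1/a) = 3.986×10¹⁴ × (1.069×10⁻⁷ − 7.899×10⁻⁸) = 1.114×10⁷ m²/s².
v = 3338 m/s = 3.338 km/s.

v ≈ 3.34 km/s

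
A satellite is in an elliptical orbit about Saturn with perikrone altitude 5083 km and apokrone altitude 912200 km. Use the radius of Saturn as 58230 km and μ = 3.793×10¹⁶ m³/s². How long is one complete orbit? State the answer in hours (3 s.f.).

r_p = 58230 + 5083 = 63313 km = 6.3313×10⁷ m.
r_a = 58230 + 912200 = 970430 km = 9.7043×10⁸ m.
Semi-major axis a = (r_p + r_a)/2 = (63313 + 9.7043×10⁵)/2 = 5.1687×10⁵ km = 5.169×10⁸ m.
By Kepler's third law T = 2π√(a³/μ) = 2π × 6.034×10⁴ = 3.791×10⁵ s.
= 105.3 hours.

T ≈ 105 hours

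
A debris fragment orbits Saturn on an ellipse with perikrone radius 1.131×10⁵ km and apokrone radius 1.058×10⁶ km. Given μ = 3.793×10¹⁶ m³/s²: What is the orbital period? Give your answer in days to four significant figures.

T ≈ 5.291 days

Semi-major axis a = (r_p + r_a)/2 = (1.1310×10⁵ + 1.0580×10⁶)/2 = 5.8555×10⁵ km = 5.856×10⁸ m.
By Kepler's third law T = 2π√(a³/μ) = 2π × 7.275×10⁴ = 4.571×10⁵ s.
= 5.291 days.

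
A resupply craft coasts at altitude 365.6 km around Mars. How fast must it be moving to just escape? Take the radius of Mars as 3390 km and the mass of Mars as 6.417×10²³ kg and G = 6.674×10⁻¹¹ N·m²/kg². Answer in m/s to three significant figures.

v_esc ≈ 4780 m/s

μ = GM = 6.674×10⁻¹¹ × 6.417×10²³ = 4.283×10¹³ m³/s².
r = 3390 + 365.6 = 3755.6 km = 3.7556×10⁶ m.
Escape speed v_esc = √(2μ/r) = √(2 × 4.283×10¹³ / 3.756×10⁶) = √(2.281×10⁷) = 4776 m/s.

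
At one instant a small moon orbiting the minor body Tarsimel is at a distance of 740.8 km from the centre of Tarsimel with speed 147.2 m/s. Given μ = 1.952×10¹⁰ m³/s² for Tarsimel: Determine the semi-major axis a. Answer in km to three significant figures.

r = 7.408×10⁵ m.
Specific orbital energy ε = v²/2 − μ/r = (147.2)²/2 − 1.952×10¹⁰/7.408×10⁵ = -1.552×10⁴ J/kg.
Since ε = −μ/(2a), a = −μ/(2ε) = 6.290×10⁵ m = 629.03 km.

a ≈ 629 km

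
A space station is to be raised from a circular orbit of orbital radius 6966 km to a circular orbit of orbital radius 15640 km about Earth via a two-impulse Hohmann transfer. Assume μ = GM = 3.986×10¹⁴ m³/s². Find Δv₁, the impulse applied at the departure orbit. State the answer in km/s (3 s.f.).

Δv ≈ 1.33 km/s

r₁ = 6966 km = 6.966×10⁶ m.
r₂ = 15640 km = 1.564×10⁷ m.
Transfer ellipse a_t = (r₁ + r₂)/2 = 1.130×10⁷ m.
At r₁: circular v_c1 = √(μ/r₁) = 7564 m/s; transfer-perigee v_p = √[μ(2/r₁ − 1/a_t)] = 8898 m/s.
Δv₁ = v_p − v_c1 = 1334 m/s.
= 1.334 km/s.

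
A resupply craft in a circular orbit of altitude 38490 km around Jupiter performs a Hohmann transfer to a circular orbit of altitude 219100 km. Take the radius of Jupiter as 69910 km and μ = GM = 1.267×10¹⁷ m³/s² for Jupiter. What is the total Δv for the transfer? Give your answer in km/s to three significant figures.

Δv_total ≈ 12.5 km/s

r₁ = 69910 + 38490 = 108400 km = 1.0840×10⁸ m.
r₂ = 69910 + 219100 = 289010 km = 2.8901×10⁸ m.
Transfer ellipse a_t = (r₁ + r₂)/2 = 1.987×10⁸ m.
At r₁: circular v_c1 = √(μ/r₁) = 34190 m/s; transfer-perijove v_p = √[μ(2/r₁ − 1/a_t)] = 41230 m/s.
Δv₁ = v_p − v_c1 = 7043 m/s.
At r₂: circular v_c2 = √(μ/r₂) = 20940 m/s; transfer-apojove v_a = √[μ(2/r₂ − 1/a_t)] = 15460 m/s.
Δv₂ = v_c2 − v_a = 5473 m/s.
Total Δv = Δv₁ + Δv₂ = 12520 m/s = 12.52 km/s.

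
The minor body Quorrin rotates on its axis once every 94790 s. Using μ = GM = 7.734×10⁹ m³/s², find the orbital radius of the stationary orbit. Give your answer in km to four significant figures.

A synchronous orbit has period T, so by Kepler's third law a = (μT²/4π²)^(1/3).
μT²/4π² = 7.734×10⁹ × (9.479×10⁴)² / 39.48 = 1.760×10¹⁸ m³.
a = 1.207×10⁶ m = 1207.4 km.

r_sync ≈ 1207 km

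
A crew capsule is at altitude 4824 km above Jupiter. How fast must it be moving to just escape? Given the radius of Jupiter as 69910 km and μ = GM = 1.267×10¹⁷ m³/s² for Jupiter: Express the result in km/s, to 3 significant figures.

r = 69910 + 4824 = 74734 km = 7.4734×10⁷ m.
Escape speed v_esc = √(2μ/r) = √(2 × 1.267×10¹⁷ / 7.473×10⁷) = √(3.391×10⁹) = 58230 m/s.
= 58.23 km/s.

v_esc ≈ 58.2 km/s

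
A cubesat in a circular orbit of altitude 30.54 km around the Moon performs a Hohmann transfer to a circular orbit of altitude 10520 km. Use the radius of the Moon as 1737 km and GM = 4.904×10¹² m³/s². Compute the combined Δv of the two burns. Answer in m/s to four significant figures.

r₁ = 1737 + 30.54 = 1767.5 km = 1.7675×10⁶ m.
r₂ = 1737 + 10520 = 12257 km = 1.2257×10⁷ m.
Transfer ellipse a_t = (r₁ + r₂)/2 = 7.012×10⁶ m.
At r₁: circular v_c1 = √(μ/r₁) = 1666 m/s; transfer-perilune v_p = √[μ(2/r₁ − 1/a_t)] = 2202 m/s.
Δv₁ = v_p − v_c1 = 536.5 m/s.
At r₂: circular v_c2 = √(μ/r₂) = 632.5 m/s; transfer-apolune v_a = √[μ(2/r₂ − 1/a_t)] = 317.6 m/s.
Δv₂ = v_c2 − v_a = 315.0 m/s.
Total Δv = Δv₁ + Δv₂ = 851.5 m/s.

Δv_total ≈ 851.5 m/s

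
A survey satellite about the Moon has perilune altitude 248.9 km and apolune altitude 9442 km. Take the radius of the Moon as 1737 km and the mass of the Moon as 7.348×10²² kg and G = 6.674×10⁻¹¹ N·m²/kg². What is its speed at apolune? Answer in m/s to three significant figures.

v ≈ 364 m/s

μ = GM = 6.674×10⁻¹¹ × 7.348×10²² = 4.904×10¹² m³/s².
r_p = 1737 + 248.9 = 1985.9 km = 1.9859×10⁶ m.
r_a = 1737 + 9442 = 11179 km = 1.1179×10⁷ m.
Semi-major axis a = (r_p + r_a)/2 = 6582.4 km = 6.582×10⁶ m.
Vis-viva: v² = μ(2/r − 1/a) = 4.904×10¹² × (1.789×10⁻⁷ − 1.519×10⁻⁷) = 1.323×10⁵ m²/s².
v = 363.8 m/s.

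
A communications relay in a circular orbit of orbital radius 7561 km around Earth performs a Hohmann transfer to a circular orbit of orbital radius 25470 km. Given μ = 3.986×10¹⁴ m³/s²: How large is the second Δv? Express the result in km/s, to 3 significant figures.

r₁ = 7561 km = 7.561×10⁶ m.
r₂ = 25470 km = 2.547×10⁷ m.
Transfer ellipse a_t = (r₁ + r₂)/2 = 1.652×10⁷ m.
At r₁: circular v_c1 = √(μ/r₁) = 7261 m/s; transfer-perigee v_p = √[μ(2/r₁ − 1/a_t)] = 9017 m/s.
At r₂: circular v_c2 = √(μ/r₂) = 3956 m/s; transfer-apogee v_a = √[μ(2/r₂ − 1/a_t)] = 2677 m/s.
Δv₂ = v_c2 − v_a = 1279 m/s.
= 1.279 km/s.

Δv ≈ 1.28 km/s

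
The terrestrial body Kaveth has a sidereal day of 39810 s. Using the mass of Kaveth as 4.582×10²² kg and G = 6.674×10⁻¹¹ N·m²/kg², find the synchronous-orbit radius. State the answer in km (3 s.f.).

μ = GM = 6.674×10⁻¹¹ × 4.582×10²² = 3.058×10¹² m³/s².
A synchronous orbit has period T, so by Kepler's third law a = (μT²/4π²)^(1/3).
μT²/4π² = 3.058×10¹² × (3.981×10⁴)² / 39.48 = 1.228×10²⁰ m³.
a = 4.970×10⁶ m = 4970.0 km.

r_sync ≈ 4970 km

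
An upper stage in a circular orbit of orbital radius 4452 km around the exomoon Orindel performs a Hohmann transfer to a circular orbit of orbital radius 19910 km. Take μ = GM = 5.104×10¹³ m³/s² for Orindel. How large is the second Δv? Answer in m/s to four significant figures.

r₁ = 4452 km = 4.452×10⁶ m.
r₂ = 19910 km = 1.991×10⁷ m.
Transfer ellipse a_t = (r₁ + r₂)/2 = 1.218×10⁷ m.
At r₁: circular v_c1 = √(μ/r₁) = 3386 m/s; transfer-periapsis v_p = √[μ(2/r₁ − 1/a_t)] = 4329 m/s.
At r₂: circular v_c2 = √(μ/r₂) = 1601 m/s; transfer-apoapsis v_a = √[μ(2/r₂ − 1/a_t)] = 968.0 m/s.
Δv₂ = v_c2 − v_a = 633.1 m/s.

Δv ≈ 633.1 m/s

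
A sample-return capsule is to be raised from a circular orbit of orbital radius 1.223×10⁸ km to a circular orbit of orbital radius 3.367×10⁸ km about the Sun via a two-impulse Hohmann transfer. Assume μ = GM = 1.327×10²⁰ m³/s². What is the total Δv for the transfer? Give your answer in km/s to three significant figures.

Δv_total ≈ 12.3 km/s

r₁ = 1.223×10⁸ km = 1.223×10¹¹ m.
r₂ = 3.367×10⁸ km = 3.367×10¹¹ m.
Transfer ellipse a_t = (r₁ + r₂)/2 = 2.295×10¹¹ m.
At r₁: circular v_c1 = √(μ/r₁) = 32940 m/s; transfer-perihelion v_p = √[μ(2/r₁ − 1/a_t)] = 39900 m/s.
Δv₁ = v_p − v_c1 = 6958 m/s.
At r₂: circular v_c2 = √(μ/r₂) = 19850 m/s; transfer-aphelion v_a = √[μ(2/r₂ − 1/a_t)] = 14490 m/s.
Δv₂ = v_c2 − v_a = 5360 m/s.
Total Δv = Δv₁ + Δv₂ = 12320 m/s = 12.32 km/s.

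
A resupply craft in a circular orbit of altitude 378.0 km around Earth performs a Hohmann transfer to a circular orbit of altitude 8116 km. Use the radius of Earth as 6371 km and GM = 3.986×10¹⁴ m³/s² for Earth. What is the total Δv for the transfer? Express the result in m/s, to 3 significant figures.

r₁ = 6371 + 378.0 = 6749.0 km = 6.7490×10⁶ m.
r₂ = 6371 + 8116 = 14487 km = 1.4487×10⁷ m.
Transfer ellipse a_t = (r₁ + r₂)/2 = 1.062×10⁷ m.
At r₁: circular v_c1 = √(μ/r₁) = 7685 m/s; transfer-perigee v_p = √[μ(2/r₁ − 1/a_t)] = 8977 m/s.
Δv₁ = v_p − v_c1 = 1292 m/s.
At r₂: circular v_c2 = √(μ/r₂) = 5245 m/s; transfer-apogee v_a = √[μ(2/r₂ − 1/a_t)] = 4182 m/s.
Δv₂ = v_c2 − v_a = 1063 m/s.
Total Δv = Δv₁ + Δv₂ = 2355 m/s.

Δv_total ≈ 2360 m/s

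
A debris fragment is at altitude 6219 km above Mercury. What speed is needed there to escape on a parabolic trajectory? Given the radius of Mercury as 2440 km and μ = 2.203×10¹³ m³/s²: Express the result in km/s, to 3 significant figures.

v_esc ≈ 2.26 km/s

r = 2440 + 6219 = 8659.0 km = 8.6590×10⁶ m.
Escape speed v_esc = √(2μ/r) = √(2 × 2.203×10¹³ / 8.659×10⁶) = √(5.088×10⁶) = 2256 m/s.
= 2.256 km/s.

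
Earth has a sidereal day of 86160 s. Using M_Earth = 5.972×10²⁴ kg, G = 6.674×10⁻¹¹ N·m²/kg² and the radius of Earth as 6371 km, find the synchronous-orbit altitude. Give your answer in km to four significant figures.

h_sync ≈ 35790 km

μ = GM = 6.674×10⁻¹¹ × 5.972×10²⁴ = 3.986×10¹⁴ m³/s².
A synchronous orbit has period T, so by Kepler's third law a = (μT²/4π²)^(1/3).
μT²/4π² = 3.986×10¹⁴ × (8.616×10⁴)² / 39.48 = 7.495×10²² m³.
a = 4.216×10⁷ m = 42162 km.
Altitude h = a − R = 42162 − 6371 = 35791 km.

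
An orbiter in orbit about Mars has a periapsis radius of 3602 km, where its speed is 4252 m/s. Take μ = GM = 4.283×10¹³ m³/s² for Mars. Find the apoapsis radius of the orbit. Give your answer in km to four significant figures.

r_p = 3.602×10⁶ m.
Specific energy ε = v²/2 − μ/r = -2.851×10⁶ J/kg, so a = −μ/(2ε) = 7.512×10⁶ m.
The apsides satisfy r_p + r_a = 2a, so the apoapsis radius is 2a − r_p = 1.142×10⁷ m = 11422 km.

apoapsis radius ≈ 11420 km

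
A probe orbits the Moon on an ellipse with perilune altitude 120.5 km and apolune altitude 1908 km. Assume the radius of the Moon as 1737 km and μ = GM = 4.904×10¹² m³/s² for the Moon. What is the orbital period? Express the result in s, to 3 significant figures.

T ≈ 12900 s

r_p = 1737 + 120.5 = 1857.5 km = 1.8575×10⁶ m.
r_a = 1737 + 1908 = 3645.0 km = 3.6450×10⁶ m.
Semi-major axis a = (r_p + r_a)/2 = (1857.5 + 3645.0)/2 = 2751.2 km = 2.751×10⁶ m.
By Kepler's third law T = 2π√(a³/μ) = 2π × 2.061×10³ = 1.295×10⁴ s.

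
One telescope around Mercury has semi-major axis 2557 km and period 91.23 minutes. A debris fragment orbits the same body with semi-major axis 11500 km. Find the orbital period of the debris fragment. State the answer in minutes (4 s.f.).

Kepler's third law: T² ∝ a³, so T₂ = T₁ (a₂/a₁)^(3/2).
a₂/a₁ = 4.497, (a₂/a₁)^(3/2) = 9.538.
T₂ = 91.23 × 9.538 = 870.1 minutes.

T₂ ≈ 870.1 minutes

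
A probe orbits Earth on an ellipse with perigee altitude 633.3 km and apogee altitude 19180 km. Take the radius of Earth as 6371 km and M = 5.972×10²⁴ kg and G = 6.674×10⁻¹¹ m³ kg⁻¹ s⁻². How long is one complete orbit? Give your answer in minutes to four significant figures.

T ≈ 344.5 minutes

μ = GM = 6.674×10⁻¹¹ × 5.972×10²⁴ = 3.986×10¹⁴ m³/s².
r_p = 6371 + 633.3 = 7004.3 km = 7.0043×10⁶ m.
r_a = 6371 + 19180 = 25551 km = 2.5551×10⁷ m.
Semi-major axis a = (r_p + r_a)/2 = (7004.3 + 25551)/2 = 16278 km = 1.628×10⁷ m.
By Kepler's third law T = 2π√(a³/μ) = 2π × 3.290×10³ = 2.067×10⁴ s.
= 344.5 minutes.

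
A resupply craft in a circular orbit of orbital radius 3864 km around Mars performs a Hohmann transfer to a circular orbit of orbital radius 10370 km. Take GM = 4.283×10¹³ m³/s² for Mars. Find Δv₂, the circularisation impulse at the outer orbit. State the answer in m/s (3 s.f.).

r₁ = 3864 km = 3.864×10⁶ m.
r₂ = 10370 km = 1.037×10⁷ m.
Transfer ellipse a_t = (r₁ + r₂)/2 = 7.117×10⁶ m.
At r₁: circular v_c1 = √(μ/r₁) = 3329 m/s; transfer-periapsis v_p = √[μ(2/r₁ − 1/a_t)] = 4019 m/s.
At r₂: circular v_c2 = √(μ/r₂) = 2032 m/s; transfer-apoapsis v_a = √[μ(2/r₂ − 1/a_t)] = 1497 m/s.
Δv₂ = v_c2 − v_a = 534.8 m/s.

Δv ≈ 535 m/s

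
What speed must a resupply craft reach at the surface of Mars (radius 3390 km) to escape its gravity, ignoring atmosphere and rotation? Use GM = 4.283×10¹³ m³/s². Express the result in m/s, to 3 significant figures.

v_esc ≈ 5030 m/s

r = R = 3.390×10⁶ m.
Escape speed v_esc = √(2μ/r) = √(2 × 4.283×10¹³ / 3.390×10⁶) = √(2.527×10⁷) = 5027 m/s.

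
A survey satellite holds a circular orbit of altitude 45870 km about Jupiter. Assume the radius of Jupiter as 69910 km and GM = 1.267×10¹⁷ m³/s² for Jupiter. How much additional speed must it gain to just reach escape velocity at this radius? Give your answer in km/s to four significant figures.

r = 69910 + 45870 = 115780 km = 1.1578×10⁸ m.
Circular speed v_c = √(μ/r) = 33080 m/s.
Escape speed v_esc = √(2μ/r) = √2 × v_c = 46780 m/s.
Δv = v_esc − v_c = 13700 m/s = 13.70 km/s.

Δv ≈ 13.70 km/s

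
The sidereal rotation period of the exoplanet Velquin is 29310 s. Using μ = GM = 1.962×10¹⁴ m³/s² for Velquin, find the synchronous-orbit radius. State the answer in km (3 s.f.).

r_sync ≈ 16200 km

A synchronous orbit has period T, so by Kepler's third law a = (μT²/4π²)^(1/3).
μT²/4π² = 1.962×10¹⁴ × (2.931×10⁴)² / 39.48 = 4.269×10²¹ m³.
a = 1.622×10⁷ m = 16223 km.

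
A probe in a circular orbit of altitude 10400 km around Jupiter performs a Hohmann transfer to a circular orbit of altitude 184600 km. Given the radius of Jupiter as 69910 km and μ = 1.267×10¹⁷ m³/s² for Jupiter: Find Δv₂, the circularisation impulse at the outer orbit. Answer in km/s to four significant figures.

r₁ = 69910 + 10400 = 80310 km = 8.0310×10⁷ m.
r₂ = 69910 + 184600 = 254510 km = 2.5451×10⁸ m.
Transfer ellipse a_t = (r₁ + r₂)/2 = 1.674×10⁸ m.
At r₁: circular v_c1 = √(μ/r₁) = 39720 m/s; transfer-perijove v_p = √[μ(2/r₁ − 1/a_t)] = 48970 m/s.
At r₂: circular v_c2 = √(μ/r₂) = 22310 m/s; transfer-apojove v_a = √[μ(2/r₂ − 1/a_t)] = 15450 m/s.
Δv₂ = v_c2 − v_a = 6858 m/s.
= 6.858 km/s.

Δv ≈ 6.858 km/s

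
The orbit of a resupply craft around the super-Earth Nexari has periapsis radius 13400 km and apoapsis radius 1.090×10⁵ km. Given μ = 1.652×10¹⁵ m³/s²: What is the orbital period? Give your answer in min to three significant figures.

T ≈ 1230 min

Semi-major axis a = (r_p + r_a)/2 = (13400 + 1.0900×10⁵)/2 = 61200 km = 6.120×10⁷ m.
By Kepler's third law T = 2π√(a³/μ) = 2π × 1.178×10⁴ = 7.401×10⁴ s.
= 1234 min.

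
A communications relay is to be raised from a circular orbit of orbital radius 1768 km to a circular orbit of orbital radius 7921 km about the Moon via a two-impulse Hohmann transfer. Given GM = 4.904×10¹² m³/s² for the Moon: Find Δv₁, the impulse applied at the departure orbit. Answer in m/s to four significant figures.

Δv ≈ 464.1 m/s

r₁ = 1768 km = 1.768×10⁶ m.
r₂ = 7921 km = 7.921×10⁶ m.
Transfer ellipse a_t = (r₁ + r₂)/2 = 4.844×10⁶ m.
At r₁: circular v_c1 = √(μ/r₁) = 1665 m/s; transfer-perilune v_p = √[μ(2/r₁ − 1/a_t)] = 2130 m/s.
Δv₁ = v_p − v_c1 = 464.1 m/s.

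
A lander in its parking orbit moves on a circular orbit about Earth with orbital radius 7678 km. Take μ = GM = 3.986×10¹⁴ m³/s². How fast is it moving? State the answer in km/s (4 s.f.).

v ≈ 7.205 km/s

r = 7678 km = 7.678×10⁶ m.
For a circular orbit v = √(μ/r) = √(3.986×10¹⁴ / 7.678×10⁶) = √(5.191×10⁷) = 7205 m/s.
That is 7.205 km/s.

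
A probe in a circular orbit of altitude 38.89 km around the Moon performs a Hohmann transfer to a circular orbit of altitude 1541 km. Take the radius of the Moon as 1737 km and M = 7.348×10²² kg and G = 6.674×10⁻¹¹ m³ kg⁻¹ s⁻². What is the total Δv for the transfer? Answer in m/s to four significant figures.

μ = GM = 6.674×10⁻¹¹ × 7.348×10²² = 4.904×10¹² m³/s².
r₁ = 1737 + 38.89 = 1775.9 km = 1.7759×10⁶ m.
r₂ = 1737 + 1541 = 3278.0 km = 3.2780×10⁶ m.
Transfer ellipse a_t = (r₁ + r₂)/2 = 2.527×10⁶ m.
At r₁: circular v_c1 = √(μ/r₁) = 1662 m/s; transfer-perilune v_p = √[μ(2/r₁ − 1/a_t)] = 1893 m/s.
Δv₁ = v_p − v_c1 = 230.9 m/s.
At r₂: circular v_c2 = √(μ/r₂) = 1223 m/s; transfer-apolune v_a = √[μ(2/r₂ − 1/a_t)] = 1025 m/s.
Δv₂ = v_c2 − v_a = 197.8 m/s.
Total Δv = Δv₁ + Δv₂ = 428.7 m/s.

Δv_total ≈ 428.7 m/s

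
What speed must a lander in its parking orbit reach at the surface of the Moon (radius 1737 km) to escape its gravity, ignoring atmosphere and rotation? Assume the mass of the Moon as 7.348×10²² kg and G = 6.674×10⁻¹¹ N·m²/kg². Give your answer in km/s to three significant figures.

μ = GM = 6.674×10⁻¹¹ × 7.348×10²² = 4.904×10¹² m³/s².
r = R = 1.737×10⁶ m.
Escape speed v_esc = √(2μ/r) = √(2 × 4.904×10¹² / 1.737×10⁶) = √(5.647×10⁶) = 2376 m/s.
= 2.376 km/s.

v_esc ≈ 2.38 km/s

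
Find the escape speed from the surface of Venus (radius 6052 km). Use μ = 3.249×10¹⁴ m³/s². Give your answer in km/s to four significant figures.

v_esc ≈ 10.36 km/s

r = R = 6.052×10⁶ m.
Escape speed v_esc = √(2μ/r) = √(2 × 3.249×10¹⁴ / 6.052×10⁶) = √(1.074×10⁸) = 10360 m/s.
= 10.36 km/s.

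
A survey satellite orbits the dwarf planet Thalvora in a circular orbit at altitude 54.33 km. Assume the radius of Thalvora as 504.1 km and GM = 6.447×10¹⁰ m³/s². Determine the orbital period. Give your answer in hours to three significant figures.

T ≈ 2.87 hours

r = 504.1 + 54.33 = 558.43 km = 5.5843×10⁵ m.
Kepler's third law: T = 2π√(r³/μ) = 2π√((5.584×10⁵)³ / 6.447×10¹⁰).
r³/μ = 2.701×10⁶ s², so T = 2π × 1.644×10³ = 1.033×10⁴ s.
Converting: 1.033×10⁴ s ÷ 3600 = 2.868 hours.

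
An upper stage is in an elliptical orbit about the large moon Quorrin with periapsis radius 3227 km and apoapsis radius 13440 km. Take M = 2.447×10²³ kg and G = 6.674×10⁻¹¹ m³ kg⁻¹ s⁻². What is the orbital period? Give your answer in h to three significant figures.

T ≈ 10.4 h

μ = GM = 6.674×10⁻¹¹ × 2.447×10²³ = 1.633×10¹³ m³/s².
Semi-major axis a = (r_p + r_a)/2 = (3227.0 + 13440)/2 = 8333.5 km = 8.334×10⁶ m.
By Kepler's third law T = 2π√(a³/μ) = 2π × 5.953×10³ = 3.740×10⁴ s.
= 10.39 h.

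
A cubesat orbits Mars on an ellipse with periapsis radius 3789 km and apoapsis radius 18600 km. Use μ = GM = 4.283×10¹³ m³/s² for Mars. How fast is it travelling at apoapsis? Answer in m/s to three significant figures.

Semi-major axis a = (r_p + r_a)/2 = 11194 km = 1.119×10⁷ m.
Vis-viva: v² = μ(2/r − 1/a) = 4.283×10¹³ × (1.075×10⁻⁷ − 8.933×10⁻⁸) = 7.794×10⁵ m²/s².
v = 882.8 m/s.

v ≈ 883 m/s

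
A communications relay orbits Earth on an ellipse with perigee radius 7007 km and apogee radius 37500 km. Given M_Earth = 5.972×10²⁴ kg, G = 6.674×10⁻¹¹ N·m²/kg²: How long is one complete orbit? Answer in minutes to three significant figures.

μ = GM = 6.674×10⁻¹¹ × 5.972×10²⁴ = 3.986×10¹⁴ m³/s².
Semi-major axis a = (r_p + r_a)/2 = (7007.0 + 37500)/2 = 22254 km = 2.225×10⁷ m.
By Kepler's third law T = 2π√(a³/μ) = 2π × 5.258×10³ = 3.304×10⁴ s.
= 550.6 minutes.

T ≈ 551 minutes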